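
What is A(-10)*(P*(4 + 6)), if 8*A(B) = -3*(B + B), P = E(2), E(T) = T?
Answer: 150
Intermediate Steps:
P = 2
A(B) = -3*B/4 (A(B) = (-3*(B + B))/8 = (-6*B)/8 = -3*B/4)
A(-10)*(P*(4 + 6)) = (-¾*(-10))*(2*(4 + 6)) = 15*(2*10)/2 = (15/2)*20 = 150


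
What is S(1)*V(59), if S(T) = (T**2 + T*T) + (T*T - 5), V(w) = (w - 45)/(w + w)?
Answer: -14/59 ≈ -0.23729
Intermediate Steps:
V(w) = (-45 + w)/(2*w) (V(w) = (-45 + w)/((2*w)) = (-45 + w)*(1/(2*w)) = (-45 + w)/(2*w))
S(T) = -5 + 3*T**2 (S(T) = (T**2 + T**2) + (T**2 - 5) = 2*T**2 + (-5 + T**2) = -5 + 3*T**2)
S(1)*V(59) = (-5 + 3*1**2)*((1/2)*(-45 + 59)/59) = (-5 + 3*1)*((1/2)*(1/59)*14) = (-5 + 3)*(7/59) = -2*7/59 = -14/59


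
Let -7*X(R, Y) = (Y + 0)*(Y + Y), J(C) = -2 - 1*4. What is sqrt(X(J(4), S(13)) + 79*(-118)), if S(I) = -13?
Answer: 6*I*sqrt(12754)/7 ≈ 96.8*I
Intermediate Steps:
J(C) = -6 (J(C) = -2 - 4 = -6)
X(R, Y) = -2*Y**2/7 (X(R, Y) = -(Y + 0)*(Y + Y)/7 = -Y*2*Y/7 = -2*Y**2/7)
sqrt(X(J(4), S(13)) + 79*(-118)) = sqrt(-2/7*(-13)**2 + 79*(-118)) = sqrt(-2/7*169 - 9322) = sqrt(-338/7 - 9322) = sqrt(-65592/7) = 6*I*sqrt(12754)/7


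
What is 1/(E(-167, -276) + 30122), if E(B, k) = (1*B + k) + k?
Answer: 1/29403 ≈ 3.4010e-5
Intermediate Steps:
E(B, k) = B + 2*k (E(B, k) = (B + k) + k = B + 2*k)
1/(E(-167, -276) + 30122) = 1/((-167 + 2*(-276)) + 30122) = 1/((-167 - 552) + 30122) = 1/(-719 + 30122) = 1/29403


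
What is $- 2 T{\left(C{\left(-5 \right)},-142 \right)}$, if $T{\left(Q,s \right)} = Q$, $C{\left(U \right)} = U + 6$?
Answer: $-2$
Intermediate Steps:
$C{\left(U \right)} = 6 + U$
$- 2 T{\left(C{\left(-5 \right)},-142 \right)} = - 2 \left(6 - 5\right) = \left(-2\right) 1 = -2$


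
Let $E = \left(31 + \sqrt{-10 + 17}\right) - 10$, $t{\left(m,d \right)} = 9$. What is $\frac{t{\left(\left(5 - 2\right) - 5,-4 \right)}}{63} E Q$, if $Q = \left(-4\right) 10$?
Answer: $-120 - \frac{40 \sqrt{7}}{7} \approx -135.12$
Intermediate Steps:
$E = 21 + \sqrt{7}$ ($E = \left(31 + \sqrt{7}\right) - 10 = 21 + \sqrt{7} \approx 23.646$)
$Q = -40$
$\frac{t{\left(\left(5 - 2\right) - 5,-4 \right)}}{63} E Q = \frac{9}{63} \left(21 + \sqrt{7}\right) \left(-40\right) = 9 \cdot \frac{1}{63} \left(21 + \sqrt{7}\right) \left(-40\right) = \frac{21 + \sqrt{7}}{7} \left(-40\right) = \left(3 + \frac{\sqrt{7}}{7}\right) \left(-40\right) = -120 - \frac{40 \sqrt{7}}{7}$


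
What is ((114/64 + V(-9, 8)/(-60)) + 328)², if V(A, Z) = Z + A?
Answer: 25059839809/230400 ≈ 1.0877e+5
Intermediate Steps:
V(A, Z) = A + Z
((114/64 + V(-9, 8)/(-60)) + 328)² = ((114/64 + (-9 + 8)/(-60)) + 328)² = ((114*(1/64) - 1*(-1/60)) + 328)² = ((57/32 + 1/60) + 328)² = (863/480 + 328)² = (158303/480)² = 25059839809/230400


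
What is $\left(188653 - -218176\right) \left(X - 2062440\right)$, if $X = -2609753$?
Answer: $-1900783605997$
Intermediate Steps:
$\left(188653 - -218176\right) \left(X - 2062440\right) = \left(188653 - -218176\right) \left(-2609753 - 2062440\right) = \left(188653 + \left(-2228798 + 2446974\right)\right) \left(-4672193\right) = \left(188653 + 218176\right) \left(-4672193\right) = 406829 \left(-4672193\right) = -1900783605997$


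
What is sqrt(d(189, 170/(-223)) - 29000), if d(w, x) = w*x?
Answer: I*sqrt(1449305990)/223 ≈ 170.72*I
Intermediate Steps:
sqrt(d(189, 170/(-223)) - 29000) = sqrt(189*(170/(-223)) - 29000) = sqrt(189*(170*(-1/223)) - 29000) = sqrt(189*(-170/223) - 29000) = sqrt(-32130/223 - 29000) = sqrt(-6499130/223) = I*sqrt(1449305990)/223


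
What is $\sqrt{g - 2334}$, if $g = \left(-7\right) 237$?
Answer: $11 i \sqrt{33} \approx 63.19 i$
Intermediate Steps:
$g = -1659$
$\sqrt{g - 2334} = \sqrt{-1659 - 2334} = \sqrt{-3993} = 11 i \sqrt{33}$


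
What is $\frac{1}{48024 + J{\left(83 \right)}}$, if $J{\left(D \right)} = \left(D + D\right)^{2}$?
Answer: $\frac{1}{75580} \approx 1.3231 \cdot 10^{-5}$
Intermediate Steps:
$J{\left(D \right)} = 4 D^{2}$ ($J{\left(D \right)} = \left(2 D\right)^{2} = 4 D^{2}$)
$\frac{1}{48024 + J{\left(83 \right)}} = \frac{1}{48024 + 4 \cdot 83^{2}} = \frac{1}{48024 + 4 \cdot 6889} = \frac{1}{48024 + 27556} = \frac{1}{75580}$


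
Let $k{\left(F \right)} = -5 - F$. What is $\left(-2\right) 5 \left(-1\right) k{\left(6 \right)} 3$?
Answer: $-330$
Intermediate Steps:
$\left(-2\right) 5 \left(-1\right) k{\left(6 \right)} 3 = \left(-2\right) 5 \left(-1\right) \left(-5 - 6\right) 3 = \left(-10\right) \left(-1\right) \left(-5 - 6\right) 3 = 10 \left(-11\right) 3 = \left(-110\right) 3 = -330$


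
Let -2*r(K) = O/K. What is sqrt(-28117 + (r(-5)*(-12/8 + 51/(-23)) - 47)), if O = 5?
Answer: I*sqrt(59598957)/46 ≈ 167.83*I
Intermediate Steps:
r(K) = -5/(2*K)
sqrt(-28117 + (r(-5)*(-12/8 + 51/(-23)) - 47)) = sqrt(-28117 + ((-5/2/(-5))*(-12/8 + 51/(-23)) - 47)) = sqrt(-28117 + ((-5/2*(-1/5))*(-12*1/8 + 51*(-1/23)) - 47)) = sqrt(-28117 + ((-3/2 - 51/23)/2 - 47)) = sqrt(-28117 + ((1/2)*(-171/46) - 47)) = sqrt(-28117 + (-171/92 - 47)) = sqrt(-28117 - 4495/92) = sqrt(-2591259/92) = I*sqrt(59598957)/46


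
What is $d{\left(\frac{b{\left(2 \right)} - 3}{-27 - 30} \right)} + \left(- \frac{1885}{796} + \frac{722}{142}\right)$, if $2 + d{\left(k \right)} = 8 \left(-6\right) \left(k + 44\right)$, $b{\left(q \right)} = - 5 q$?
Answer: $- \frac{2278860085}{1073804} \approx -2122.2$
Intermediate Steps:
$d{\left(k \right)} = -2114 - 48 k$ ($d{\left(k \right)} = -2 + 8 \left(-6\right) \left(k + 44\right) = -2 - 48 \left(44 + k\right) = -2 - \left(2112 + 48 k\right) = -2114 - 48 k$)
$d{\left(\frac{b{\left(2 \right)} - 3}{-27 - 30} \right)} + \left(- \frac{1885}{796} + \frac{722}{142}\right) = \left(-2114 - 48 \frac{\left(-5\right) 2 - 3}{-27 - 30}\right) + \left(- \frac{1885}{796} + \frac{722}{142}\right) = \left(-2114 - 48 \frac{-10 - 3}{-57}\right) + \left(\left(-1885\right) \frac{1}{796} + 722 \cdot \frac{1}{142}\right) = \left(-2114 - 48 \left(\left(-13\right) \left(- \frac{1}{57}\right)\right)\right) + \left(- \frac{1885}{796} + \frac{361}{71}\right) = \left(-2114 - \frac{208}{19}\right) + \frac{153521}{56516} = - \frac{40374}{19} + \frac{153521}{56516} = - \frac{2278860085}{1073804}$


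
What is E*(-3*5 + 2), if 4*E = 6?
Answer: -39/2 ≈ -19.500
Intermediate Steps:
E = 3/2 (E = (¼)*6 = 3/2 ≈ 1.5000)
E*(-3*5 + 2) = 3*(-3*5 + 2)/2 = 3*(-15 + 2)/2 = (3/2)*(-13) = -39/2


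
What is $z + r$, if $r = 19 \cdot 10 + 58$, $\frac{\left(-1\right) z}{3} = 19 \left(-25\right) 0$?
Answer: $248$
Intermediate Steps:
$z = 0$ ($z = - 3 \cdot 19 \left(-25\right) 0 = - 3 \left(\left(-475\right) 0\right) = \left(-3\right) 0 = 0$)
$r = 248$ ($r = 190 + 58 = 248$)
$z + r = 0 + 248 = 248$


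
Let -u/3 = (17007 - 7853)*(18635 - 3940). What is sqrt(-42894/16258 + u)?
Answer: I*sqrt(26667113119714353)/8129 ≈ 20089.0*I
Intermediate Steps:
u = -403554090 (u = -3*(17007 - 7853)*(18635 - 3940) = -27462*14695 = -3*134518030 = -403554090)
sqrt(-42894/16258 + u) = sqrt(-42894/16258 - 403554090) = sqrt(-42894*1/16258 - 403554090) = sqrt(-21447/8129 - 403554090) = sqrt(-3280491219057/8129) = I*sqrt(26667113119714353)/8129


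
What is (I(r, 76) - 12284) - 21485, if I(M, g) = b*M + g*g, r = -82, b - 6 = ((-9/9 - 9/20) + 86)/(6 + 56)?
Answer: -17730031/620 ≈ -28597.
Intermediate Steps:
b = 9131/1240 (b = 6 + ((-9/9 - 9/20) + 86)/(6 + 56) = 6 + ((-9*⅑ - 9*1/20) + 86)/62 = 6 + ((-1 - 9/20) + 86)*(1/62) = 6 + (-29/20 + 86)*(1/62) = 6 + (1691/20)*(1/62) = 6 + 1691/1240 = 9131/1240 ≈ 7.3637)
I(M, g) = g² + 9131*M/1240 (I(M, g) = 9131*M/1240 + g*g = 9131*M/1240 + g² = g² + 9131*M/1240)
(I(r, 76) - 12284) - 21485 = ((76² + (9131/1240)*(-82)) - 12284) - 21485 = ((5776 - 374371/620) - 12284) - 21485 = (3206749/620 - 12284) - 21485 = -4409331/620 - 21485 = -17730031/620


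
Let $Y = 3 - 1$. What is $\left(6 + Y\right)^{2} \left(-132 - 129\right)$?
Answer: $-16704$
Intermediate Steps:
$Y = 2$ ($Y = 3 - 1 = 2$)
$\left(6 + Y\right)^{2} \left(-132 - 129\right) = \left(6 + 2\right)^{2} \left(-132 - 129\right) = 8^{2} \left(-261\right) = 64 \left(-261\right) = -16704$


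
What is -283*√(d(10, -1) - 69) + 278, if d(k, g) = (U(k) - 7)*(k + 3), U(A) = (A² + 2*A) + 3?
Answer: 278 - 283*√1439 ≈ -10457.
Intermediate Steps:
U(A) = 3 + A² + 2*A
d(k, g) = (3 + k)*(-4 + k² + 2*k) (d(k, g) = ((3 + k² + 2*k) - 7)*(k + 3) = (-4 + k² + 2*k)*(3 + k) = (3 + k)*(-4 + k² + 2*k))
-283*√(d(10, -1) - 69) + 278 = -283*√((-12 + 10³ + 2*10 + 5*10²) - 69) + 278 = -283*√((-12 + 1000 + 20 + 5*100) - 69) + 278 = -283*√((-12 + 1000 + 20 + 500) - 69) + 278 = -283*√(1508 - 69) + 278 = -283*√1439 + 278 = 278 - 283*√1439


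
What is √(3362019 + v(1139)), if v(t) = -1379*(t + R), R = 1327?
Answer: I*√38595 ≈ 196.46*I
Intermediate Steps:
v(t) = -1829933 - 1379*t (v(t) = -1379*(t + 1327) = -1379*(1327 + t) = -1829933 - 1379*t)
√(3362019 + v(1139)) = √(3362019 + (-1829933 - 1379*1139)) = √(3362019 + (-1829933 - 1570681)) = √(3362019 - 3400614) = √(-38595) = I*√38595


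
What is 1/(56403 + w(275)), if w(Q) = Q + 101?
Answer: 1/56779 ≈ 1.7612e-5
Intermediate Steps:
w(Q) = 101 + Q
1/(56403 + w(275)) = 1/(56403 + (101 + 275)) = 1/(56403 + 376) = 1/56779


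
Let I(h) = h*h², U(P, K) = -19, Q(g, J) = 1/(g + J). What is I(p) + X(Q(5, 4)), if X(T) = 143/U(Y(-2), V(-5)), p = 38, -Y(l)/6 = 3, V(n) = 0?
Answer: 1042425/19 ≈ 54865.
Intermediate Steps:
Q(g, J) = 1/(J + g)
Y(l) = -18 (Y(l) = -6*3 = -18)
I(h) = h³
X(T) = -143/19 (X(T) = 143/(-19) = 143*(-1/19) = -143/19)
I(p) + X(Q(5, 4)) = 38³ - 143/19 = 54872 - 143/19 = 1042425/19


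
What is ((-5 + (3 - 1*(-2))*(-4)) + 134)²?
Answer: 11881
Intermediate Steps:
((-5 + (3 - 1*(-2))*(-4)) + 134)² = ((-5 + (3 + 2)*(-4)) + 134)² = ((-5 + 5*(-4)) + 134)² = ((-5 - 20) + 134)² = (-25 + 134)² = 109² = 11881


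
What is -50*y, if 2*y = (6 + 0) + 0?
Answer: -150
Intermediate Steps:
y = 3 (y = ((6 + 0) + 0)/2 = (6 + 0)/2 = (½)*6 = 3)
-50*y = -50*3 = -150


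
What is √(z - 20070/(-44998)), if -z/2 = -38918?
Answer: √39401198235301/22499 ≈ 278.99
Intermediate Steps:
z = 77836 (z = -2*(-38918) = 77836)
√(z - 20070/(-44998)) = √(77836 - 20070/(-44998)) = √(77836 - 20070*(-1/44998)) = √(77836 + 10035/22499) = √(1751242199/22499) = √39401198235301/22499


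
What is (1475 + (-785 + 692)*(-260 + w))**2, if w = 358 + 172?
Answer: 558613225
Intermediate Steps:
w = 530
(1475 + (-785 + 692)*(-260 + w))**2 = (1475 + (-785 + 692)*(-260 + 530))**2 = (1475 - 93*270)**2 = (1475 - 25110)**2 = (-23635)**2 = 558613225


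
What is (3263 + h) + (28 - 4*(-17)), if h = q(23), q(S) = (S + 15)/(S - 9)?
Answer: 23532/7 ≈ 3361.7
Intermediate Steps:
q(S) = (15 + S)/(-9 + S)
h = 19/7 (h = (15 + 23)/(-9 + 23) = 38/14 = (1/14)*38 = 19/7 ≈ 2.7143)
(3263 + h) + (28 - 4*(-17)) = (3263 + 19/7) + (28 - 4*(-17)) = 22860/7 + (28 + 68) = 22860/7 + 96 = 23532/7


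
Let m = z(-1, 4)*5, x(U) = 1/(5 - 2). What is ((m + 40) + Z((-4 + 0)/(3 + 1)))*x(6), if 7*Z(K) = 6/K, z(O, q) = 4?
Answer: 138/7 ≈ 19.714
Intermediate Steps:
x(U) = ⅓ (x(U) = 1/3 = ⅓)
m = 20 (m = 4*5 = 20)
Z(K) = 6/(7*K) (Z(K) = (6/K)/7 = 6/(7*K))
((m + 40) + Z((-4 + 0)/(3 + 1)))*x(6) = ((20 + 40) + 6/(7*(((-4 + 0)/(3 + 1)))))*(⅓) = (60 + 6/(7*((-4/4))))*(⅓) = (60 + 6/(7*((-4*¼))))*(⅓) = (60 + (6/7)/(-1))*(⅓) = (60 + (6/7)*(-1))*(⅓) = (60 - 6/7)*(⅓) = (414/7)*(⅓) = 138/7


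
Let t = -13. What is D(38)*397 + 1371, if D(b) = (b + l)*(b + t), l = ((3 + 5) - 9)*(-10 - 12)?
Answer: 596871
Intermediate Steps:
l = 22 (l = (8 - 9)*(-22) = -1*(-22) = 22)
D(b) = (-13 + b)*(22 + b) (D(b) = (b + 22)*(b - 13) = (22 + b)*(-13 + b) = (-13 + b)*(22 + b))
D(38)*397 + 1371 = (-286 + 38**2 + 9*38)*397 + 1371 = (-286 + 1444 + 342)*397 + 1371 = 1500*397 + 1371 = 595500 + 1371 = 596871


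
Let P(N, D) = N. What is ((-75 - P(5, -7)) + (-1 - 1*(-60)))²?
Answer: 441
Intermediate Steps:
((-75 - P(5, -7)) + (-1 - 1*(-60)))² = ((-75 - 1*5) + (-1 - 1*(-60)))² = ((-75 - 5) + (-1 + 60))² = (-80 + 59)² = (-21)² = 441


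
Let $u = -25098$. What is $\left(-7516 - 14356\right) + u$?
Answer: $-46970$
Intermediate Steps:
$\left(-7516 - 14356\right) + u = \left(-7516 - 14356\right) - 25098 = -21872 - 25098 = -46970$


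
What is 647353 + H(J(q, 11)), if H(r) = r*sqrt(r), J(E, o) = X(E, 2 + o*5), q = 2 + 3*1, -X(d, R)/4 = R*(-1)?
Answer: 647353 + 456*sqrt(57) ≈ 6.5080e+5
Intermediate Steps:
X(d, R) = 4*R (X(d, R) = -4*R*(-1) = -(-4)*R = 4*R)
q = 5 (q = 2 + 3 = 5)
J(E, o) = 8 + 20*o (J(E, o) = 4*(2 + o*5) = 4*(2 + 5*o) = 8 + 20*o)
H(r) = r**(3/2)
647353 + H(J(q, 11)) = 647353 + (8 + 20*11)**(3/2) = 647353 + (8 + 220)**(3/2) = 647353 + 228**(3/2) = 647353 + 456*sqrt(57)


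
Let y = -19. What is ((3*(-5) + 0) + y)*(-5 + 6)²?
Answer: -34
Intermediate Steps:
((3*(-5) + 0) + y)*(-5 + 6)² = ((3*(-5) + 0) - 19)*(-5 + 6)² = ((-15 + 0) - 19)*1² = (-15 - 19)*1 = -34*1 = -34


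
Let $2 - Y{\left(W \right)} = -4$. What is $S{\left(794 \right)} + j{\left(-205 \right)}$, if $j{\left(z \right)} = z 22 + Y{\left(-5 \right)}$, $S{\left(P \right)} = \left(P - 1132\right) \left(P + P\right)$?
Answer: $-541248$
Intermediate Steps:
$S{\left(P \right)} = 2 P \left(-1132 + P\right)$ ($S{\left(P \right)} = \left(-1132 + P\right) 2 P = 2 P \left(-1132 + P\right)$)
$Y{\left(W \right)} = 6$ ($Y{\left(W \right)} = 2 - -4 = 2 + 4 = 6$)
$j{\left(z \right)} = 6 + 22 z$ ($j{\left(z \right)} = z 22 + 6 = 22 z + 6 = 6 + 22 z$)
$S{\left(794 \right)} + j{\left(-205 \right)} = 2 \cdot 794 \left(-1132 + 794\right) + \left(6 + 22 \left(-205\right)\right) = 2 \cdot 794 \left(-338\right) + \left(6 - 4510\right) = -536744 - 4504 = -541248$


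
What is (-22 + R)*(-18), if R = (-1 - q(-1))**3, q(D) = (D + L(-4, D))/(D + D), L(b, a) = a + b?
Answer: 1548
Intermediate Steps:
q(D) = (-4 + 2*D)/(2*D) (q(D) = (D + (D - 4))/(D + D) = (D + (-4 + D))/((2*D)) = (-4 + 2*D)*(1/(2*D)) = (-4 + 2*D)/(2*D))
R = -64 (R = (-1 - (-2 - 1)/(-1))**3 = (-1 - (-1)*(-3))**3 = (-1 - 1*3)**3 = (-1 - 3)**3 = (-4)**3 = -64)
(-22 + R)*(-18) = (-22 - 64)*(-18) = -86*(-18) = 1548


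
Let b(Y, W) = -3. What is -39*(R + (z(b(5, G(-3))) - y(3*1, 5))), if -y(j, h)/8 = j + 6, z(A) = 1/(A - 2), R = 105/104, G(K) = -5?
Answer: -113583/40 ≈ -2839.6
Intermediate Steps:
R = 105/104 (R = 105*(1/104) = 105/104 ≈ 1.0096)
z(A) = 1/(-2 + A)
y(j, h) = -48 - 8*j (y(j, h) = -8*(j + 6) = -8*(6 + j) = -48 - 8*j)
-39*(R + (z(b(5, G(-3))) - y(3*1, 5))) = -39*(105/104 + (1/(-2 - 3) - (-48 - 24))) = -39*(105/104 + (1/(-5) - (-48 - 8*3))) = -39*(105/104 + (-⅕ - (-48 - 24))) = -39*(105/104 + (-⅕ - 1*(-72))) = -39*(105/104 + (-⅕ + 72)) = -39*(105/104 + 359/5) = -39*37861/520 = -113583/40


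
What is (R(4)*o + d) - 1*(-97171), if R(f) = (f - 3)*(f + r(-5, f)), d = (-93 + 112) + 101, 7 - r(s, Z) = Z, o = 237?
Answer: 98950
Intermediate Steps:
r(s, Z) = 7 - Z
d = 120 (d = 19 + 101 = 120)
R(f) = -21 + 7*f (R(f) = (f - 3)*(f + (7 - f)) = (-3 + f)*7 = -21 + 7*f)
(R(4)*o + d) - 1*(-97171) = ((-21 + 7*4)*237 + 120) - 1*(-97171) = ((-21 + 28)*237 + 120) + 97171 = (7*237 + 120) + 97171 = (1659 + 120) + 97171 = 1779 + 97171 = 98950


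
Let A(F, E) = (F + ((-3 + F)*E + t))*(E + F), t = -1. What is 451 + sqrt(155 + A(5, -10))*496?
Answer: 451 + 496*sqrt(235) ≈ 8054.5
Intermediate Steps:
A(F, E) = (E + F)*(-1 + F + E*(-3 + F)) (A(F, E) = (F + ((-3 + F)*E - 1))*(E + F) = (F + (E*(-3 + F) - 1))*(E + F) = (F + (-1 + E*(-3 + F)))*(E + F) = (-1 + F + E*(-3 + F))*(E + F) = (E + F)*(-1 + F + E*(-3 + F)))
451 + sqrt(155 + A(5, -10))*496 = 451 + sqrt(155 + (5**2 - 1*(-10) - 1*5 - 3*(-10)**2 - 10*5**2 + 5*(-10)**2 - 2*(-10)*5))*496 = 451 + sqrt(155 + (25 + 10 - 5 - 3*100 - 10*25 + 5*100 + 100))*496 = 451 + sqrt(155 + (25 + 10 - 5 - 300 - 250 + 500 + 100))*496 = 451 + sqrt(155 + 80)*496 = 451 + sqrt(235)*496 = 451 + 496*sqrt(235)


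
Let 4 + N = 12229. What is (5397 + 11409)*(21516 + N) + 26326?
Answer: 567077572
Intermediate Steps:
N = 12225 (N = -4 + 12229 = 12225)
(5397 + 11409)*(21516 + N) + 26326 = (5397 + 11409)*(21516 + 12225) + 26326 = 16806*33741 + 26326 = 567051246 + 26326 = 567077572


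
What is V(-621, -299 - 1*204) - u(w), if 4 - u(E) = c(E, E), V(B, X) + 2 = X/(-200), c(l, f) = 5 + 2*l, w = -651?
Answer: -260097/200 ≈ -1300.5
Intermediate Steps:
V(B, X) = -2 - X/200 (V(B, X) = -2 + X/(-200) = -2 + X*(-1/200) = -2 - X/200)
u(E) = -1 - 2*E (u(E) = 4 - (5 + 2*E) = 4 + (-5 - 2*E) = -1 - 2*E)
V(-621, -299 - 1*204) - u(w) = (-2 - (-299 - 1*204)/200) - (-1 - 2*(-651)) = (-2 - (-299 - 204)/200) - (-1 + 1302) = (-2 - 1/200*(-503)) - 1*1301 = (-2 + 503/200) - 1301 = 103/200 - 1301 = -260097/200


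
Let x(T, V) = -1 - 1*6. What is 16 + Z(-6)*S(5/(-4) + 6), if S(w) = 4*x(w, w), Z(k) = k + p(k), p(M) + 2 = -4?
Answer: 352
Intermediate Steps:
p(M) = -6 (p(M) = -2 - 4 = -6)
x(T, V) = -7 (x(T, V) = -1 - 6 = -7)
Z(k) = -6 + k (Z(k) = k - 6 = -6 + k)
S(w) = -28 (S(w) = 4*(-7) = -28)
16 + Z(-6)*S(5/(-4) + 6) = 16 + (-6 - 6)*(-28) = 16 - 12*(-28) = 16 + 336 = 352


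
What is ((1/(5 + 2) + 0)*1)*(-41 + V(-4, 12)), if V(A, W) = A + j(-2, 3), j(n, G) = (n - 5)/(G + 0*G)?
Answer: -142/21 ≈ -6.7619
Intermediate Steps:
j(n, G) = (-5 + n)/G (j(n, G) = (-5 + n)/(G + 0) = (-5 + n)/G)
V(A, W) = -7/3 + A (V(A, W) = A + (-5 - 2)/3 = A + (1/3)*(-7) = A - 7/3 = -7/3 + A)
((1/(5 + 2) + 0)*1)*(-41 + V(-4, 12)) = ((1/(5 + 2) + 0)*1)*(-41 + (-7/3 - 4)) = ((1/7 + 0)*1)*(-41 - 19/3) = ((1/7 + 0)*1)*(-142/3) = ((1/7)*1)*(-142/3) = (1/7)*(-142/3) = -142/21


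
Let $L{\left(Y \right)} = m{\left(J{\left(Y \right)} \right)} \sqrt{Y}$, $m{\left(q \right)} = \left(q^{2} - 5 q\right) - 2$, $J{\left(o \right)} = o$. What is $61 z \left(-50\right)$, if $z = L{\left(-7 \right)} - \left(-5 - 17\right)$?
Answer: $-67100 - 250100 i \sqrt{7} \approx -67100.0 - 6.617 \cdot 10^{5} i$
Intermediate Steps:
$m{\left(q \right)} = -2 + q^{2} - 5 q$
$L{\left(Y \right)} = \sqrt{Y} \left(-2 + Y^{2} - 5 Y\right)$ ($L{\left(Y \right)} = \left(-2 + Y^{2} - 5 Y\right) \sqrt{Y} = \sqrt{Y} \left(-2 + Y^{2} - 5 Y\right)$)
$z = 22 + 82 i \sqrt{7}$ ($z = \sqrt{-7} \left(-2 + \left(-7\right)^{2} - -35\right) - \left(-5 - 17\right) = i \sqrt{7} \left(-2 + 49 + 35\right) - \left(-5 - 17\right) = i \sqrt{7} \cdot 82 - -22 = 82 i \sqrt{7} + 22 = 22 + 82 i \sqrt{7} \approx 22.0 + 216.95 i$)
$61 z \left(-50\right) = 61 \left(22 + 82 i \sqrt{7}\right) \left(-50\right) = \left(1342 + 5002 i \sqrt{7}\right) \left(-50\right) = -67100 - 250100 i \sqrt{7}$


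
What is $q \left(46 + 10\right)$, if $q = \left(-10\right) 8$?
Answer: $-4480$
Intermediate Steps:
$q = -80$
$q \left(46 + 10\right) = - 80 \left(46 + 10\right) = \left(-80\right) 56 = -4480$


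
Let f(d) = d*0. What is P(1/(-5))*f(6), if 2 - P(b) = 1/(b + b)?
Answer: 0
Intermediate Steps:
P(b) = 2 - 1/(2*b) (P(b) = 2 - 1/(b + b) = 2 - 1/(2*b))
f(d) = 0
P(1/(-5))*f(6) = (2 - 1/(2*(1/(-5))))*0 = (2 - 1/(2*(-⅕)))*0 = (2 - ½*(-5))*0 = (2 + 5/2)*0 = (9/2)*0 = 0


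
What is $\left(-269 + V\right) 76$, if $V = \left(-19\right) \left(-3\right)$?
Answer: $-16112$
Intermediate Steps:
$V = 57$
$\left(-269 + V\right) 76 = \left(-269 + 57\right) 76 = \left(-212\right) 76 = -16112$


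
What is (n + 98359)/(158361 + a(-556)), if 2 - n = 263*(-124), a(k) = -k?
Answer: 130973/158917 ≈ 0.82416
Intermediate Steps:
n = 32614 (n = 2 - 263*(-124) = 2 - 1*(-32612) = 2 + 32612 = 32614)
(n + 98359)/(158361 + a(-556)) = (32614 + 98359)/(158361 - 1*(-556)) = 130973/(158361 + 556) = 130973/158917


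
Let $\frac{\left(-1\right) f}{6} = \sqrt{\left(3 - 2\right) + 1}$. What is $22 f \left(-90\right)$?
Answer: $11880 \sqrt{2} \approx 16801.0$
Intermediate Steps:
$f = - 6 \sqrt{2}$ ($f = - 6 \sqrt{\left(3 - 2\right) + 1} = - 6 \sqrt{1 + 1} = - 6 \sqrt{2} \approx -8.4853$)
$22 f \left(-90\right) = 22 \left(- 6 \sqrt{2}\right) \left(-90\right) = - 132 \sqrt{2} \left(-90\right) = 11880 \sqrt{2}$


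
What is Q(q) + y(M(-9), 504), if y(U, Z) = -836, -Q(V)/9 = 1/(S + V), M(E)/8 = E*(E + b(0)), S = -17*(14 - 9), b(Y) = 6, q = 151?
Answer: -18395/22 ≈ -836.14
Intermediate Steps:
S = -85 (S = -17*5 = -85)
M(E) = 8*E*(6 + E) (M(E) = 8*(E*(E + 6)) = 8*(E*(6 + E)) = 8*E*(6 + E))
Q(V) = -9/(-85 + V)
Q(q) + y(M(-9), 504) = -9/(-85 + 151) - 836 = -9/66 - 836 = -9*1/66 - 836 = -3/22 - 836 = -18395/22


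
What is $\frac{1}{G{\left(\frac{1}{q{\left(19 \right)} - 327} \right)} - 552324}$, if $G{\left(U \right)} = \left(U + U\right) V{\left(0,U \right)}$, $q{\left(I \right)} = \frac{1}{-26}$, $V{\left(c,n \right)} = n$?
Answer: $- \frac{72301009}{39933582493564} \approx -1.8105 \cdot 10^{-6}$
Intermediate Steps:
$q{\left(I \right)} = - \frac{1}{26}$
$G{\left(U \right)} = 2 U^{2}$ ($G{\left(U \right)} = \left(U + U\right) U = 2 U U = 2 U^{2}$)
$\frac{1}{G{\left(\frac{1}{q{\left(19 \right)} - 327} \right)} - 552324} = \frac{1}{2 \left(\frac{1}{- \frac{1}{26} - 327}\right)^{2} - 552324} = \frac{1}{2 \left(\frac{1}{- \frac{8503}{26}}\right)^{2} - 552324} = \frac{1}{2 \left(- \frac{26}{8503}\right)^{2} - 552324} = \frac{1}{2 \cdot \frac{676}{72301009} - 552324} = \frac{1}{\frac{1352}{72301009} - 552324} = \frac{1}{- \frac{39933582493564}{72301009}} = - \frac{72301009}{39933582493564}$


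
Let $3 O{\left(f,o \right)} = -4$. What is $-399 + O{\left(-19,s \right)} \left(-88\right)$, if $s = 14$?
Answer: $- \frac{845}{3} \approx -281.67$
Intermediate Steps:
$O{\left(f,o \right)} = - \frac{4}{3}$ ($O{\left(f,o \right)} = \frac{1}{3} \left(-4\right) = - \frac{4}{3}$)
$-399 + O{\left(-19,s \right)} \left(-88\right) = -399 - - \frac{352}{3} = -399 + \frac{352}{3} = - \frac{845}{3}$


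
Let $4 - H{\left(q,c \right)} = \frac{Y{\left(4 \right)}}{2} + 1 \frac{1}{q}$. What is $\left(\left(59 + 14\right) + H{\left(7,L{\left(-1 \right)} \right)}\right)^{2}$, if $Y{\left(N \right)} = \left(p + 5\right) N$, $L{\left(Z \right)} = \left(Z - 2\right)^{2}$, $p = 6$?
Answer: $\frac{147456}{49} \approx 3009.3$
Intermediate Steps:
$L{\left(Z \right)} = \left(-2 + Z\right)^{2}$
$Y{\left(N \right)} = 11 N$ ($Y{\left(N \right)} = \left(6 + 5\right) N = 11 N$)
$H{\left(q,c \right)} = -18 - \frac{1}{q}$ ($H{\left(q,c \right)} = 4 - \left(\frac{11 \cdot 4}{2} + 1 \frac{1}{q}\right) = 4 - \left(44 \cdot \frac{1}{2} + \frac{1}{q}\right) = 4 - \left(22 + \frac{1}{q}\right) = -18 - \frac{1}{q}$)
$\left(\left(59 + 14\right) + H{\left(7,L{\left(-1 \right)} \right)}\right)^{2} = \left(\left(59 + 14\right) - \frac{127}{7}\right)^{2} = \left(73 - \frac{127}{7}\right)^{2} = \left(\frac{384}{7}\right)^{2} = \frac{147456}{49}$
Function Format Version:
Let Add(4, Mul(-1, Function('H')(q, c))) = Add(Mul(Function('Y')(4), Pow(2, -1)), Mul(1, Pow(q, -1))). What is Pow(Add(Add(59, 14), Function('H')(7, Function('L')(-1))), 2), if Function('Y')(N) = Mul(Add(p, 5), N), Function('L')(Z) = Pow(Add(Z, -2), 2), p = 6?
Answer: Rational(147456, 49) ≈ 3009.3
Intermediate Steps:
Function('L')(Z) = Pow(Add(-2, Z), 2)
Function('Y')(N) = Mul(11, N) (Function('Y')(N) = Mul(Add(6, 5), N) = Mul(11, N))
Function('H')(q, c) = Add(-18, Mul(-1, Pow(q, -1))) (Function('H')(q, c) = Add(4, Mul(-1, Add(Mul(Mul(11, 4), Pow(2, -1)), Mul(1, Pow(q, -1))))) = Add(4, Mul(-1, Add(Mul(44, Rational(1, 2)), Pow(q, -1)))) = Add(4, Mul(-1, Add(22, Pow(q, -1)))) = Add(4, Add(-22, Mul(-1, Pow(q, -1)))) = Add(-18, Mul(-1, Pow(q, -1))))
Pow(Add(Add(59, 14), Function('H')(7, Function('L')(-1))), 2) = Pow(Add(Add(59, 14), Add(-18, Mul(-1, Pow(7, -1)))), 2) = Pow(Add(73, Add(-18, Mul(-1, Rational(1, 7)))), 2) = Pow(Add(73, Add(-18, Rational(-1, 7))), 2) = Pow(Add(73, Rational(-127, 7)), 2) = Pow(Rational(384, 7), 2) = Rational(147456, 49)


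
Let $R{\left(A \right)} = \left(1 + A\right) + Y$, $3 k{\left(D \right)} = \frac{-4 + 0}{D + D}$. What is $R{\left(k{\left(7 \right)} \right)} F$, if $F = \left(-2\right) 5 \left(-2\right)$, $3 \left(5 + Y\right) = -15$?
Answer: $- \frac{3820}{21} \approx -181.9$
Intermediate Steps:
$Y = -10$ ($Y = -5 + \frac{1}{3} \left(-15\right) = -5 - 5 = -10$)
$F = 20$ ($F = \left(-10\right) \left(-2\right) = 20$)
$k{\left(D \right)} = - \frac{2}{3 D}$ ($k{\left(D \right)} = \frac{\left(-4 + 0\right) \frac{1}{D + D}}{3} = \frac{\left(-4\right) \frac{1}{2 D}}{3} = \frac{\left(-2\right) \frac{1}{D}}{3} = - \frac{2}{3 D}$)
$R{\left(A \right)} = -9 + A$ ($R{\left(A \right)} = \left(1 + A\right) - 10 = -9 + A$)
$R{\left(k{\left(7 \right)} \right)} F = \left(-9 - \frac{2}{3 \cdot 7}\right) 20 = \left(-9 - \frac{2}{21}\right) 20 = \left(- \frac{191}{21}\right) 20 = - \frac{3820}{21}$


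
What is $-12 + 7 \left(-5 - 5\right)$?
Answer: $-82$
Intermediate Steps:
$-12 + 7 \left(-5 - 5\right) = -12 + 7 \left(-10\right) = -12 - 70 = -82$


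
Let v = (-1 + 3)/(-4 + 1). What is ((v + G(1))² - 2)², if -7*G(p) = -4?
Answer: 770884/194481 ≈ 3.9638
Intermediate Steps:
G(p) = 4/7 (G(p) = -⅐*(-4) = 4/7)
v = -⅔ (v = 2/(-3) = 2*(-⅓) = -⅔ ≈ -0.66667)
((v + G(1))² - 2)² = ((-⅔ + 4/7)² - 2)² = ((-2/21)² - 2)² = (4/441 - 2)² = (-878/441)² = 770884/194481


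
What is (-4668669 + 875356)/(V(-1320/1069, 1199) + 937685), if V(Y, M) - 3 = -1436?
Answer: -3793313/936252 ≈ -4.0516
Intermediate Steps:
V(Y, M) = -1433 (V(Y, M) = 3 - 1436 = -1433)
(-4668669 + 875356)/(V(-1320/1069, 1199) + 937685) = (-4668669 + 875356)/(-1433 + 937685) = -3793313/936252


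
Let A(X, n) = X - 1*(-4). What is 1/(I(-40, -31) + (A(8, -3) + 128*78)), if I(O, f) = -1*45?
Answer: 1/9951 ≈ 0.00010049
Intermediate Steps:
A(X, n) = 4 + X (A(X, n) = X + 4 = 4 + X)
I(O, f) = -45
1/(I(-40, -31) + (A(8, -3) + 128*78)) = 1/(-45 + ((4 + 8) + 128*78)) = 1/(-45 + (12 + 9984)) = 1/(-45 + 9996) = 1/9951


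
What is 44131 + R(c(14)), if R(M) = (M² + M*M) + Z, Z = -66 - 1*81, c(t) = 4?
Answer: 44016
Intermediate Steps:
Z = -147 (Z = -66 - 81 = -147)
R(M) = -147 + 2*M² (R(M) = (M² + M*M) - 147 = (M² + M²) - 147 = 2*M² - 147 = -147 + 2*M²)
44131 + R(c(14)) = 44131 + (-147 + 2*4²) = 44131 + (-147 + 2*16) = 44131 + (-147 + 32) = 44131 - 115 = 44016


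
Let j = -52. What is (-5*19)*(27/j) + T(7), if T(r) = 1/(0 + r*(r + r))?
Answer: 125711/2548 ≈ 49.337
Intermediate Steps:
T(r) = 1/(2*r**2) (T(r) = 1/(0 + r*(2*r)) = 1/(0 + 2*r**2) = 1/(2*r**2))
(-5*19)*(27/j) + T(7) = (-5*19)*(27/(-52)) + (1/2)/7**2 = -2565*(-1)/52 + (1/2)*(1/49) = -95*(-27/52) + 1/98 = 2565/52 + 1/98 = 125711/2548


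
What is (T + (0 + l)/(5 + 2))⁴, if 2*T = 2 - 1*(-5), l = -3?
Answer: 3418801/38416 ≈ 88.994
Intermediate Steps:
T = 7/2 (T = (2 - 1*(-5))/2 = (2 + 5)/2 = (½)*7 = 7/2 ≈ 3.5000)
(T + (0 + l)/(5 + 2))⁴ = (7/2 + (0 - 3)/(5 + 2))⁴ = (7/2 - 3/7)⁴ = (43/14)⁴ = 3418801/38416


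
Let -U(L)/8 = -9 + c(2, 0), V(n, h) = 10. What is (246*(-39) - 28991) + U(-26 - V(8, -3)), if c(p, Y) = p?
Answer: -38529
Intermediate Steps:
U(L) = 56 (U(L) = -8*(-9 + 2) = -8*(-7) = 56)
(246*(-39) - 28991) + U(-26 - V(8, -3)) = (246*(-39) - 28991) + 56 = (-9594 - 28991) + 56 = -38585 + 56 = -38529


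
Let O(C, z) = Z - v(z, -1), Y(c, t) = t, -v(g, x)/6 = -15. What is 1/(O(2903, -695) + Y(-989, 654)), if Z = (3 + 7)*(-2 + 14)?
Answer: 1/684 ≈ 0.0014620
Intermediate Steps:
v(g, x) = 90 (v(g, x) = -6*(-15) = 90)
Z = 120 (Z = 10*12 = 120)
O(C, z) = 30 (O(C, z) = 120 - 1*90 = 120 - 90 = 30)
1/(O(2903, -695) + Y(-989, 654)) = 1/(30 + 654) = 1/684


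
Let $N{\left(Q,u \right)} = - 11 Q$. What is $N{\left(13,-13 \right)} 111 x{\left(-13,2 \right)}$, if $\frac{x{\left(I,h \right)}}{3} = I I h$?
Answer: $-16095222$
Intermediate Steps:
$x{\left(I,h \right)} = 3 h I^{2}$ ($x{\left(I,h \right)} = 3 I I h = 3 I^{2} h = 3 h I^{2}$)
$N{\left(13,-13 \right)} 111 x{\left(-13,2 \right)} = \left(-11\right) 13 \cdot 111 \cdot 3 \cdot 2 \left(-13\right)^{2} = \left(-143\right) 111 \cdot 3 \cdot 2 \cdot 169 = \left(-15873\right) 1014 = -16095222$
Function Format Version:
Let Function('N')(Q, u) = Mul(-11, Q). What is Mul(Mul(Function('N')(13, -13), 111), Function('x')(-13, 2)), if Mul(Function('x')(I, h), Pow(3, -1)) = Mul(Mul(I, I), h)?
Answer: -16095222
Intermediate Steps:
Function('x')(I, h) = Mul(3, h, Pow(I, 2)) (Function('x')(I, h) = Mul(3, Mul(Mul(I, I), h)) = Mul(3, Mul(Pow(I, 2), h)) = Mul(3, Mul(h, Pow(I, 2))) = Mul(3, h, Pow(I, 2)))
Mul(Mul(Function('N')(13, -13), 111), Function('x')(-13, 2)) = Mul(Mul(Mul(-11, 13), 111), Mul(3, 2, Pow(-13, 2))) = Mul(Mul(-143, 111), Mul(3, 2, 169)) = Mul(-15873, 1014) = -16095222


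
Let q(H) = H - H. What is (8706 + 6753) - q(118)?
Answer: 15459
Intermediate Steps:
q(H) = 0
(8706 + 6753) - q(118) = (8706 + 6753) - 1*0 = 15459 + 0 = 15459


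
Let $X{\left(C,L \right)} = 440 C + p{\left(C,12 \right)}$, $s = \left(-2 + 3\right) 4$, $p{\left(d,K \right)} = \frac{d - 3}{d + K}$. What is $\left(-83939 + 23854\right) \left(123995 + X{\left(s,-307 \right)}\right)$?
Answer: $- \frac{120895886885}{16} \approx -7.556 \cdot 10^{9}$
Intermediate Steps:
$p{\left(d,K \right)} = \frac{-3 + d}{K + d}$
$s = 4$ ($s = 1 \cdot 4 = 4$)
$X{\left(C,L \right)} = 440 C + \frac{-3 + C}{12 + C}$
$\left(-83939 + 23854\right) \left(123995 + X{\left(s,-307 \right)}\right) = \left(-83939 + 23854\right) \left(123995 + \frac{-3 + 4 + 440 \cdot 4 \left(12 + 4\right)}{12 + 4}\right) = - 60085 \left(123995 + \frac{-3 + 4 + 440 \cdot 4 \cdot 16}{16}\right) = - 60085 \left(123995 + \frac{-3 + 4 + 28160}{16}\right) = - 60085 \left(123995 + \frac{1}{16} \cdot 28161\right) = - 60085 \left(123995 + \frac{28161}{16}\right) = \left(-60085\right) \frac{2012081}{16} = - \frac{120895886885}{16}$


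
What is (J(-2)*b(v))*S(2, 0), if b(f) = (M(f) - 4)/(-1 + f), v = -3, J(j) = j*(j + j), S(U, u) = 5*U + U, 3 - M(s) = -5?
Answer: -96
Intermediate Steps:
M(s) = 8 (M(s) = 3 - 1*(-5) = 3 + 5 = 8)
S(U, u) = 6*U
J(j) = 2*j**2 (J(j) = j*(2*j) = 2*j**2)
b(f) = 4/(-1 + f) (b(f) = (8 - 4)/(-1 + f) = 4/(-1 + f))
(J(-2)*b(v))*S(2, 0) = ((2*(-2)**2)*(4/(-1 - 3)))*(6*2) = ((2*4)*(4/(-4)))*12 = (8*(4*(-1/4)))*12 = (8*(-1))*12 = -8*12 = -96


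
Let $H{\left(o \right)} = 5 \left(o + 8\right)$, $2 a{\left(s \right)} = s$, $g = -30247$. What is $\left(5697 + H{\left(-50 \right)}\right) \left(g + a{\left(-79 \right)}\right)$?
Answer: $- \frac{332364051}{2} \approx -1.6618 \cdot 10^{8}$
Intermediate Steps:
$a{\left(s \right)} = \frac{s}{2}$
$H{\left(o \right)} = 40 + 5 o$ ($H{\left(o \right)} = 5 \left(8 + o\right) = 40 + 5 o$)
$\left(5697 + H{\left(-50 \right)}\right) \left(g + a{\left(-79 \right)}\right) = \left(5697 + \left(40 + 5 \left(-50\right)\right)\right) \left(-30247 + \frac{1}{2} \left(-79\right)\right) = \left(5697 + \left(40 - 250\right)\right) \left(-30247 - \frac{79}{2}\right) = \left(5697 - 210\right) \left(- \frac{60573}{2}\right) = 5487 \left(- \frac{60573}{2}\right) = - \frac{332364051}{2}$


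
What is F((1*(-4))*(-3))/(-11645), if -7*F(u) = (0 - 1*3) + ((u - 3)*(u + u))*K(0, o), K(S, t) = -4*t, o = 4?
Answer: -3459/81515 ≈ -0.042434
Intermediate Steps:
F(u) = 3/7 + 32*u*(-3 + u)/7 (F(u) = -((0 - 1*3) + ((u - 3)*(u + u))*(-4*4))/7 = -((0 - 3) + ((-3 + u)*(2*u))*(-16))/7 = -(-3 + (2*u*(-3 + u))*(-16))/7 = -(-3 - 32*u*(-3 + u))/7 = 3/7 + 32*u*(-3 + u)/7)
F((1*(-4))*(-3))/(-11645) = (3/7 - 96*1*(-4)*(-3)/7 + 32*((1*(-4))*(-3))**2/7)/(-11645) = (3/7 - (-384)*(-3)/7 + 32*(-4*(-3))**2/7)*(-1/11645) = (3/7 - 96/7*12 + (32/7)*12**2)*(-1/11645) = (3/7 - 1152/7 + (32/7)*144)*(-1/11645) = (3/7 - 1152/7 + 4608/7)*(-1/11645) = (3459/7)*(-1/11645) = -3459/81515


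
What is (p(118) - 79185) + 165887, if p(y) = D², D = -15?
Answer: 86927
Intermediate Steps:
p(y) = 225 (p(y) = (-15)² = 225)
(p(118) - 79185) + 165887 = (225 - 79185) + 165887 = -78960 + 165887 = 86927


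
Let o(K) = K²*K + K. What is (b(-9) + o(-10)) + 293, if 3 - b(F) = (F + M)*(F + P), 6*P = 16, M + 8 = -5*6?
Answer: -3035/3 ≈ -1011.7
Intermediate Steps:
M = -38 (M = -8 - 5*6 = -8 - 30 = -38)
P = 8/3 (P = (⅙)*16 = 8/3 ≈ 2.6667)
o(K) = K + K³ (o(K) = K³ + K = K + K³)
b(F) = 3 - (-38 + F)*(8/3 + F) (b(F) = 3 - (F - 38)*(F + 8/3) = 3 - (-38 + F)*(8/3 + F))
(b(-9) + o(-10)) + 293 = ((313/3 - 1*(-9)² + (106/3)*(-9)) + (-10 + (-10)³)) + 293 = ((313/3 - 1*81 - 318) + (-10 - 1000)) + 293 = ((313/3 - 81 - 318) - 1010) + 293 = (-884/3 - 1010) + 293 = -3914/3 + 293 = -3035/3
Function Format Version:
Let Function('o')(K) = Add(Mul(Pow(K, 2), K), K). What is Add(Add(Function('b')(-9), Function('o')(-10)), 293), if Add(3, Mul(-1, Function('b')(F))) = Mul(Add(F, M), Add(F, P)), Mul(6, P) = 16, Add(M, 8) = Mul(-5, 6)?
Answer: Rational(-3035, 3) ≈ -1011.7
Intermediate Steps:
M = -38 (M = Add(-8, Mul(-5, 6)) = Add(-8, -30) = -38)
P = Rational(8, 3) (P = Mul(Rational(1, 6), 16) = Rational(8, 3) ≈ 2.6667)
Function('o')(K) = Add(K, Pow(K, 3)) (Function('o')(K) = Add(Pow(K, 3), K) = Add(K, Pow(K, 3)))
Function('b')(F) = Add(3, Mul(-1, Add(-38, F), Add(Rational(8, 3), F))) (Function('b')(F) = Add(3, Mul(-1, Mul(Add(F, -38), Add(F, Rational(8, 3))))) = Add(3, Mul(-1, Mul(Add(-38, F), Add(Rational(8, 3), F)))) = Add(3, Mul(-1, Add(-38, F), Add(Rational(8, 3), F))))
Add(Add(Function('b')(-9), Function('o')(-10)), 293) = Add(Add(Add(Rational(313, 3), Mul(-1, Pow(-9, 2)), Mul(Rational(106, 3), -9)), Add(-10, Pow(-10, 3))), 293) = Add(Add(Add(Rational(313, 3), Mul(-1, 81), -318), Add(-10, -1000)), 293) = Add(Add(Add(Rational(313, 3), -81, -318), -1010), 293) = Add(Add(Rational(-884, 3), -1010), 293) = Add(Rational(-3914, 3), 293) = Rational(-3035, 3)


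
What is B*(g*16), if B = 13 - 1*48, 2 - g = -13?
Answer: -8400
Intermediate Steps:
g = 15 (g = 2 - 1*(-13) = 2 + 13 = 15)
B = -35 (B = 13 - 48 = -35)
B*(g*16) = -525*16 = -35*240 = -8400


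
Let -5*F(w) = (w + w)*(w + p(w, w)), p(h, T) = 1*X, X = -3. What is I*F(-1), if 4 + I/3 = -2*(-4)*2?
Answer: -288/5 ≈ -57.600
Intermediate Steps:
p(h, T) = -3 (p(h, T) = 1*(-3) = -3)
I = 36 (I = -12 + 3*(-2*(-4)*2) = -12 + 3*(8*2) = -12 + 3*16 = -12 + 48 = 36)
F(w) = -2*w*(-3 + w)/5 (F(w) = -(w + w)*(w - 3)/5 = -2*w*(-3 + w)/5)
I*F(-1) = 36*((2/5)*(-1)*(3 - 1*(-1))) = 36*((2/5)*(-1)*(3 + 1)) = 36*((2/5)*(-1)*4) = 36*(-8/5) = -288/5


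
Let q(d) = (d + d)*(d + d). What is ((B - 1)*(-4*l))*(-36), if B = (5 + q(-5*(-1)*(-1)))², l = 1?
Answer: 1587456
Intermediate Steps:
q(d) = 4*d² (q(d) = (2*d)*(2*d) = 4*d²)
B = 11025 (B = (5 + 4*(-5*(-1)*(-1))²)² = (5 + 4*(5*(-1))²)² = (5 + 4*(-5)²)² = (5 + 4*25)² = (5 + 100)² = 105² = 11025)
((B - 1)*(-4*l))*(-36) = ((11025 - 1)*(-4*1))*(-36) = (11024*(-4))*(-36) = -44096*(-36) = 1587456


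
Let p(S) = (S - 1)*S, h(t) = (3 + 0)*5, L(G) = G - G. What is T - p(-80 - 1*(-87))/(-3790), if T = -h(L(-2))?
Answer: -28404/1895 ≈ -14.989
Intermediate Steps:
L(G) = 0
h(t) = 15 (h(t) = 3*5 = 15)
p(S) = S*(-1 + S) (p(S) = (-1 + S)*S = S*(-1 + S))
T = -15 (T = -1*15 = -15)
T - p(-80 - 1*(-87))/(-3790) = -15 - (-80 - 1*(-87))*(-1 + (-80 - 1*(-87)))/(-3790) = -15 - (-80 + 87)*(-1 + (-80 + 87))*(-1)/3790 = -15 - 7*(-1 + 7)*(-1)/3790 = -15 - 7*6*(-1)/3790 = -15 - 42*(-1)/3790 = -15 - 1*(-21/1895) = -15 + 21/1895 = -28404/1895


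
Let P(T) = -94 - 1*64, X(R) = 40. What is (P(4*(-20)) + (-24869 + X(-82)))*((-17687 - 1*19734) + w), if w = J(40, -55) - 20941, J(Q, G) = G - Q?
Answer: 1460665059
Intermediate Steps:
w = -21036 (w = (-55 - 1*40) - 20941 = (-55 - 40) - 20941 = -95 - 20941 = -21036)
P(T) = -158 (P(T) = -94 - 64 = -158)
(P(4*(-20)) + (-24869 + X(-82)))*((-17687 - 1*19734) + w) = (-158 + (-24869 + 40))*((-17687 - 1*19734) - 21036) = (-158 - 24829)*((-17687 - 19734) - 21036) = -24987*(-37421 - 21036) = -24987*(-58457) = 1460665059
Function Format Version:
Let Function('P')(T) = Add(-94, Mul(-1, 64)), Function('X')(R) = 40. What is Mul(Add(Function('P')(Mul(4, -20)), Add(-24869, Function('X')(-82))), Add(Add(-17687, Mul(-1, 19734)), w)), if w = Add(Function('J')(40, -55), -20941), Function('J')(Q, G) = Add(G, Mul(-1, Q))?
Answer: 1460665059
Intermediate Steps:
w = -21036 (w = Add(Add(-55, Mul(-1, 40)), -20941) = Add(Add(-55, -40), -20941) = Add(-95, -20941) = -21036)
Function('P')(T) = -158 (Function('P')(T) = Add(-94, -64) = -158)
Mul(Add(Function('P')(Mul(4, -20)), Add(-24869, Function('X')(-82))), Add(Add(-17687, Mul(-1, 19734)), w)) = Mul(Add(-158, Add(-24869, 40)), Add(Add(-17687, Mul(-1, 19734)), -21036)) = Mul(Add(-158, -24829), Add(Add(-17687, -19734), -21036)) = Mul(-24987, Add(-37421, -21036)) = Mul(-24987, -58457) = 1460665059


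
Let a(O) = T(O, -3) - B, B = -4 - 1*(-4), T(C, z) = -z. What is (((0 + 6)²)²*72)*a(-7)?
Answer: 279936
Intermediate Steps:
B = 0 (B = -4 + 4 = 0)
a(O) = 3 (a(O) = -1*(-3) - 1*0 = 3 + 0 = 3)
(((0 + 6)²)²*72)*a(-7) = (((0 + 6)²)²*72)*3 = ((6²)²*72)*3 = (36²*72)*3 = (1296*72)*3 = 93312*3 = 279936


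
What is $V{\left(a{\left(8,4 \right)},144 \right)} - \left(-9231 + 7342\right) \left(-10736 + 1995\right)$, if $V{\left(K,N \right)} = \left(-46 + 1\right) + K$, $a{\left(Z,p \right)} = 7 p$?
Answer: $-16511766$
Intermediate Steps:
$V{\left(K,N \right)} = -45 + K$
$V{\left(a{\left(8,4 \right)},144 \right)} - \left(-9231 + 7342\right) \left(-10736 + 1995\right) = \left(-45 + 7 \cdot 4\right) - \left(-9231 + 7342\right) \left(-10736 + 1995\right) = \left(-45 + 28\right) - \left(-1889\right) \left(-8741\right) = -17 - 16511749 = -16511766$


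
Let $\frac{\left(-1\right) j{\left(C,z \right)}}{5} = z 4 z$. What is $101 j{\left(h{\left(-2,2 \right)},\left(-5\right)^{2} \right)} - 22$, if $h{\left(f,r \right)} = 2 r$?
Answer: $-1262522$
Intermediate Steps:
$j{\left(C,z \right)} = - 20 z^{2}$ ($j{\left(C,z \right)} = - 5 z 4 z = - 5 \cdot 4 z z = - 5 \cdot 4 z^{2} = - 20 z^{2}$)
$101 j{\left(h{\left(-2,2 \right)},\left(-5\right)^{2} \right)} - 22 = 101 \left(- 20 \left(\left(-5\right)^{2}\right)^{2}\right) - 22 = 101 \left(- 20 \cdot 25^{2}\right) - 22 = 101 \left(\left(-20\right) 625\right) - 22 = 101 \left(-12500\right) - 22 = -1262500 - 22 = -1262522$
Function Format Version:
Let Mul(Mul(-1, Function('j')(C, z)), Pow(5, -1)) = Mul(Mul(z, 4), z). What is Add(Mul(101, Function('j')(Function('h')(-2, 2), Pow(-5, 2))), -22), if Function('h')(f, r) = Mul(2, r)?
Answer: -1262522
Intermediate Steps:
Function('j')(C, z) = Mul(-20, Pow(z, 2)) (Function('j')(C, z) = Mul(-5, Mul(Mul(z, 4), z)) = Mul(-5, Mul(Mul(4, z), z)) = Mul(-5, Mul(4, Pow(z, 2))) = Mul(-20, Pow(z, 2)))
Add(Mul(101, Function('j')(Function('h')(-2, 2), Pow(-5, 2))), -22) = Add(Mul(101, Mul(-20, Pow(Pow(-5, 2), 2))), -22) = Add(Mul(101, Mul(-20, Pow(25, 2))), -22) = Add(Mul(101, Mul(-20, 625)), -22) = Add(Mul(101, -12500), -22) = Add(-1262500, -22) = -1262522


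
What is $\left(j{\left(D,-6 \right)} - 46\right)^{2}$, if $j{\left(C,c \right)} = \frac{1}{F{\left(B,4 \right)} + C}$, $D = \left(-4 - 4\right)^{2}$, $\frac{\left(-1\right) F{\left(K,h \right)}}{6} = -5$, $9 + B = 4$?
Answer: $\frac{18688329}{8836} \approx 2115.0$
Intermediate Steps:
$B = -5$ ($B = -9 + 4 = -5$)
$F{\left(K,h \right)} = 30$ ($F{\left(K,h \right)} = \left(-6\right) \left(-5\right) = 30$)
$D = 64$ ($D = \left(-8\right)^{2} = 64$)
$j{\left(C,c \right)} = \frac{1}{30 + C}$
$\left(j{\left(D,-6 \right)} - 46\right)^{2} = \left(\frac{1}{30 + 64} - 46\right)^{2} = \left(\frac{1}{94} - 46\right)^{2} = \left(- \frac{4323}{94}\right)^{2} = \frac{18688329}{8836}$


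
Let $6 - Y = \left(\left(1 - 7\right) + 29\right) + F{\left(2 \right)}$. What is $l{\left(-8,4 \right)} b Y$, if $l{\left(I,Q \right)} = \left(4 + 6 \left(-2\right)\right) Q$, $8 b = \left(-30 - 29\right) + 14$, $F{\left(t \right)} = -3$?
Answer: $-2520$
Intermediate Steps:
$b = - \frac{45}{8}$ ($b = \frac{\left(-30 - 29\right) + 14}{8} = \frac{-59 + 14}{8} = \frac{1}{8} \left(-45\right) = - \frac{45}{8} \approx -5.625$)
$l{\left(I,Q \right)} = - 8 Q$ ($l{\left(I,Q \right)} = \left(4 - 12\right) Q = - 8 Q$)
$Y = -14$ ($Y = 6 - \left(\left(\left(1 - 7\right) + 29\right) - 3\right) = 6 - \left(\left(-6 + 29\right) - 3\right) = 6 - \left(23 - 3\right) = 6 - 20 = -14$)
$l{\left(-8,4 \right)} b Y = \left(-8\right) 4 \left(- \frac{45}{8}\right) \left(-14\right) = \left(-32\right) \left(- \frac{45}{8}\right) \left(-14\right) = 180 \left(-14\right) = -2520$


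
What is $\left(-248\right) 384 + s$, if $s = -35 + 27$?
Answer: $-95240$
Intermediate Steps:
$s = -8$
$\left(-248\right) 384 + s = \left(-248\right) 384 - 8 = -95232 - 8 = -95240$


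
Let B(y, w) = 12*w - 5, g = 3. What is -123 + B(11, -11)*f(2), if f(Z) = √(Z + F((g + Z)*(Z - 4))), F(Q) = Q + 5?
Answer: -123 - 137*I*√3 ≈ -123.0 - 237.29*I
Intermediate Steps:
F(Q) = 5 + Q
f(Z) = √(5 + Z + (-4 + Z)*(3 + Z)) (f(Z) = √(Z + (5 + (3 + Z)*(Z - 4))) = √(Z + (5 + (3 + Z)*(-4 + Z))) = √(Z + (5 + (-4 + Z)*(3 + Z))) = √(5 + Z + (-4 + Z)*(3 + Z)))
B(y, w) = -5 + 12*w
-123 + B(11, -11)*f(2) = -123 + (-5 + 12*(-11))*√(-7 + 2²) = -123 + (-5 - 132)*√(-7 + 4) = -123 - 137*I*√3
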